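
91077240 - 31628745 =59448495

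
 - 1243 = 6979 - 8222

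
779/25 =31 + 4/25 = 31.16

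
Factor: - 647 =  - 647^1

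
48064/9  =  5340+ 4/9 = 5340.44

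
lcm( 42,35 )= 210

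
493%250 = 243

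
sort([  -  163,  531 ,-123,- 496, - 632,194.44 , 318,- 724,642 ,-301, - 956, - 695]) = [ - 956,-724,-695, - 632,-496 ,-301,-163,-123, 194.44,318, 531,642]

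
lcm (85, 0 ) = 0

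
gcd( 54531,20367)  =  657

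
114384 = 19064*6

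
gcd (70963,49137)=1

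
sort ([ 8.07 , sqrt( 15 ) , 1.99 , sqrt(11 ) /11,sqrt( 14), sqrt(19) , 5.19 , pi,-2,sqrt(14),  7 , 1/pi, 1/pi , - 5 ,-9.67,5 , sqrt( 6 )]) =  [-9.67, - 5,-2,sqrt(11 ) /11, 1/pi,1/pi, 1.99, sqrt(6), pi,sqrt(14), sqrt( 14 ),sqrt(15),sqrt( 19 ),5, 5.19, 7,  8.07 ] 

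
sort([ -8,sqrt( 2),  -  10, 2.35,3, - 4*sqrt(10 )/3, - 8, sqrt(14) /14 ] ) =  [ - 10,- 8, -8, - 4*sqrt(10)/3,sqrt( 14 ) /14, sqrt(2), 2.35, 3] 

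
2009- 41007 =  - 38998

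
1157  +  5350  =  6507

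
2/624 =1/312 = 0.00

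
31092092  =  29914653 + 1177439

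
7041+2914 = 9955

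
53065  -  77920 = -24855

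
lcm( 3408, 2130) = 17040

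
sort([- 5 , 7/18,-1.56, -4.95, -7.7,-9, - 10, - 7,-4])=[ - 10, - 9, -7.7, - 7,- 5, - 4.95, - 4,-1.56, 7/18]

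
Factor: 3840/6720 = 4/7 = 2^2*7^(  -  1) 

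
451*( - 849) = -382899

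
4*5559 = 22236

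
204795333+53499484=258294817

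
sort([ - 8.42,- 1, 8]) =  [ - 8.42, - 1, 8] 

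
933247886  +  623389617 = 1556637503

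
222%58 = 48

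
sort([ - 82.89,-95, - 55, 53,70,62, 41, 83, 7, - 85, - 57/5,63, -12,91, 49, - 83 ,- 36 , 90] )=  [ - 95, - 85, - 83 ,- 82.89,-55 , - 36, -12, - 57/5, 7,41,  49, 53, 62, 63,70, 83,  90,91 ]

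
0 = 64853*0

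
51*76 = 3876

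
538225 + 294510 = 832735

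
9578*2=19156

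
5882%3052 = 2830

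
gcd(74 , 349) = 1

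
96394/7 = 96394/7= 13770.57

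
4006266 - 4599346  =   - 593080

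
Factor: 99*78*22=2^2*3^3*11^2* 13^1=   169884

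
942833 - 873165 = 69668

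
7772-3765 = 4007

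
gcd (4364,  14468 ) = 4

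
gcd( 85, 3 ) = 1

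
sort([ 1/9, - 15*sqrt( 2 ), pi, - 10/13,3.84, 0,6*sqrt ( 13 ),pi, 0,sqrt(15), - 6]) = [ - 15*sqrt ( 2 ), - 6, - 10/13, 0, 0,1/9, pi, pi, 3.84, sqrt(15 ),6* sqrt(13 )]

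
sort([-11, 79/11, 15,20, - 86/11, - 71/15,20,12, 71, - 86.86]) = [ - 86.86, - 11, - 86/11, - 71/15 , 79/11 , 12, 15,20, 20, 71]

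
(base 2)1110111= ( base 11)A9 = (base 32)3n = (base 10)119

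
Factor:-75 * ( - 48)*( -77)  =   - 2^4*3^2 * 5^2 * 7^1*11^1 = -277200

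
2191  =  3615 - 1424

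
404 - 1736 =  - 1332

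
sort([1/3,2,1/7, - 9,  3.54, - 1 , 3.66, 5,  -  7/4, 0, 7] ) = [ - 9,  -  7/4, - 1,  0,1/7, 1/3,2,3.54, 3.66,5,  7 ] 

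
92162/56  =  1645+3/4= 1645.75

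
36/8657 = 36/8657=0.00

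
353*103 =36359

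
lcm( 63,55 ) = 3465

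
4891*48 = 234768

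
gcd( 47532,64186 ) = 2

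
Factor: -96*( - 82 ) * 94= 2^7*3^1*41^1 * 47^1= 739968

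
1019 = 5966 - 4947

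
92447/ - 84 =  - 92447/84 = - 1100.56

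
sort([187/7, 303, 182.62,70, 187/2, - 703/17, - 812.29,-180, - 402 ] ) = [ -812.29, - 402, - 180,  -  703/17,187/7, 70, 187/2,182.62,303] 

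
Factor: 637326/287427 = 2^1*3^1*7^( - 1)*13687^( - 1)*35407^1 = 212442/95809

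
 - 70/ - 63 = 10/9 = 1.11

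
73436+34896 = 108332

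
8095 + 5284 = 13379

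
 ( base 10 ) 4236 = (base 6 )31340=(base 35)3G1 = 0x108c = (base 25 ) 6JB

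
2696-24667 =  - 21971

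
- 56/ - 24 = 2+1/3= 2.33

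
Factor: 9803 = 9803^1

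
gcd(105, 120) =15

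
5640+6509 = 12149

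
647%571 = 76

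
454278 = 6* 75713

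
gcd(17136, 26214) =102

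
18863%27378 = 18863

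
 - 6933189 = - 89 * 77901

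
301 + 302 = 603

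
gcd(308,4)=4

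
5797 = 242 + 5555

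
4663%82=71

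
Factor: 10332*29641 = 306250812 = 2^2* 3^2*7^1 * 41^1*29641^1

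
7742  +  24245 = 31987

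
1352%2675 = 1352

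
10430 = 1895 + 8535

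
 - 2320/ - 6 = 1160/3 = 386.67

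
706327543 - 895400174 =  - 189072631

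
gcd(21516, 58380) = 12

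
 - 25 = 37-62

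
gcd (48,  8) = 8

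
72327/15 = 4821 + 4/5 =4821.80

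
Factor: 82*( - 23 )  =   - 2^1*23^1 * 41^1 = - 1886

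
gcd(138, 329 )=1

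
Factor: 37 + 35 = 2^3*3^2 = 72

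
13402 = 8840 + 4562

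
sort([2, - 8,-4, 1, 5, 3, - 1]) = [ - 8, - 4, - 1,1, 2, 3, 5]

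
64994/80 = 32497/40 = 812.42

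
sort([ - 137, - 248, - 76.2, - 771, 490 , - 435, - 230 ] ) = [ - 771, - 435,  -  248, - 230,- 137, - 76.2,490]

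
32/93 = 32/93 =0.34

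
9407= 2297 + 7110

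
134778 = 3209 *42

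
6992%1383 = 77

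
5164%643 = 20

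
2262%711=129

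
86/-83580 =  - 1 + 41747/41790 =- 0.00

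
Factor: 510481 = 510481^1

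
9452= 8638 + 814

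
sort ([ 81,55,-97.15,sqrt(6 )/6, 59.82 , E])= [ - 97.15,sqrt(6)/6, E, 55,59.82,81]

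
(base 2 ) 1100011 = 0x63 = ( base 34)2V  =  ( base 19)54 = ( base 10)99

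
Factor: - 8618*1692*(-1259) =2^3*3^2*31^1  *47^1*139^1*1259^1 = 18358304904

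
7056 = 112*63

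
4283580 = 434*9870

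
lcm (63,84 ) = 252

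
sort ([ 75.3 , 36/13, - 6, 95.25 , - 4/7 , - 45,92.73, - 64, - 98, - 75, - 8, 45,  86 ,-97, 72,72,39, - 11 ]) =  [ - 98, - 97, - 75, - 64  , - 45,  -  11,-8 , - 6, - 4/7 , 36/13, 39, 45, 72, 72,75.3 , 86 , 92.73,95.25]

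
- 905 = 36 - 941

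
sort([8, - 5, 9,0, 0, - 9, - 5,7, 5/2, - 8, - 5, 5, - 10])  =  [-10, - 9, - 8, - 5, - 5,- 5,0,0, 5/2,5, 7,8, 9 ] 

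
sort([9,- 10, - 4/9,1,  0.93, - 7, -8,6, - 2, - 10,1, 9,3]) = [ - 10, - 10, - 8, - 7, - 2, - 4/9,0.93, 1, 1, 3,6, 9, 9] 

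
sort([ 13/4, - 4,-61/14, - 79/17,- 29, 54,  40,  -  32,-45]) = [ - 45,-32,-29, - 79/17,-61/14,-4,13/4,  40 , 54 ]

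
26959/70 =26959/70 = 385.13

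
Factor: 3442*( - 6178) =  - 21264676  =  - 2^2* 1721^1* 3089^1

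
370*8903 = 3294110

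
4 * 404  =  1616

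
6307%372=355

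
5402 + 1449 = 6851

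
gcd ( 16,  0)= 16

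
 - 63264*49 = - 3099936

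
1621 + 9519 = 11140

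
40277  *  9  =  362493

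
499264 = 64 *7801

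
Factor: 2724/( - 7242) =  - 454/1207 = - 2^1 * 17^( -1)*71^( - 1 )*227^1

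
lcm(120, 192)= 960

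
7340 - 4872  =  2468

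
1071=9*119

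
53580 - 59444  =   -5864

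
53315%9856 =4035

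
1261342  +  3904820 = 5166162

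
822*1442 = 1185324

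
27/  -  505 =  - 27/505 = - 0.05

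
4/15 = 4/15 = 0.27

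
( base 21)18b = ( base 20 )1b0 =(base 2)1001101100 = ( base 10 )620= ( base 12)438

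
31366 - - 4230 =35596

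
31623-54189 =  - 22566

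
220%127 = 93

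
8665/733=8665/733 = 11.82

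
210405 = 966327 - 755922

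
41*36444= 1494204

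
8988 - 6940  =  2048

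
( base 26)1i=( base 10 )44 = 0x2C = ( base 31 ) 1d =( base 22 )20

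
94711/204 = 94711/204 = 464.27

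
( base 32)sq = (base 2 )1110011010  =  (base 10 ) 922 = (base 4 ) 32122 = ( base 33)rv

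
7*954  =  6678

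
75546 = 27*2798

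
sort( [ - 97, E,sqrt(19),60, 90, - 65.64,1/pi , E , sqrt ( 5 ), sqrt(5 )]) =[-97 ,-65.64,1/pi, sqrt(5) , sqrt(5),  E,E, sqrt( 19 ), 60, 90]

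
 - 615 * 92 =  - 56580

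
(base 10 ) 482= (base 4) 13202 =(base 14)266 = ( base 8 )742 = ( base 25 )J7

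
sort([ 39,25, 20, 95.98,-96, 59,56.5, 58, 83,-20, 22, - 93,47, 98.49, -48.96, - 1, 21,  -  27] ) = [  -  96, -93, - 48.96, - 27, - 20,-1, 20 , 21,22,25,39, 47 , 56.5, 58,59, 83, 95.98, 98.49] 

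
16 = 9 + 7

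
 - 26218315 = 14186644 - 40404959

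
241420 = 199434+41986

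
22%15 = 7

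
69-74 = -5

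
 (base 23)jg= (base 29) fi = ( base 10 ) 453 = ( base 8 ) 705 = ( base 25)I3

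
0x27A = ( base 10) 634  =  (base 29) lp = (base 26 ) OA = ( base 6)2534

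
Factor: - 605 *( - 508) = 2^2*5^1*11^2 * 127^1 =307340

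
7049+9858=16907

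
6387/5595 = 2129/1865= 1.14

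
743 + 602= 1345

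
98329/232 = 98329/232   =  423.83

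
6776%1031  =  590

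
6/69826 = 3/34913 = 0.00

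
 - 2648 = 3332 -5980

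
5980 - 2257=3723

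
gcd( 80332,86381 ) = 1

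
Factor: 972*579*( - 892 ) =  - 2^4*3^6*193^1 * 223^1 = - 502006896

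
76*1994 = 151544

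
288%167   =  121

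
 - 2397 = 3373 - 5770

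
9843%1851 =588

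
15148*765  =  11588220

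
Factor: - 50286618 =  - 2^1*3^2*2793701^1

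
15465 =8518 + 6947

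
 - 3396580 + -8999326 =  -  12395906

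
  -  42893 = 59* (  -  727 ) 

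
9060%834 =720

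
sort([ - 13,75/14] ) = [ - 13,75/14]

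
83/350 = 83/350 = 0.24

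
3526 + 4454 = 7980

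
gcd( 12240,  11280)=240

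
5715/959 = 5+920/959 = 5.96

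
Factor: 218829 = 3^1*13^1 * 31^1*181^1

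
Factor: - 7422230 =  - 2^1*5^1*41^1*43^1* 421^1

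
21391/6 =21391/6 = 3565.17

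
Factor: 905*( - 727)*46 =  -30265010 = - 2^1 *5^1*23^1*181^1 * 727^1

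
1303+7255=8558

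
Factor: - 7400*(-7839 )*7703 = 2^3*3^2*5^2*13^1*37^1*67^1*7703^1  =  446840245800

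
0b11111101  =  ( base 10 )253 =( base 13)166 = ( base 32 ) 7T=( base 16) fd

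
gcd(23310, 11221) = 7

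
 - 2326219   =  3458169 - 5784388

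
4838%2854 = 1984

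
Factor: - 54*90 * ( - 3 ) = 2^2 * 3^6*5^1 = 14580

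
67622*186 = 12577692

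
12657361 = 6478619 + 6178742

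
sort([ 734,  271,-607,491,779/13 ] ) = [ - 607,779/13,  271, 491,  734] 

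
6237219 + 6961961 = 13199180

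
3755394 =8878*423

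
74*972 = 71928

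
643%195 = 58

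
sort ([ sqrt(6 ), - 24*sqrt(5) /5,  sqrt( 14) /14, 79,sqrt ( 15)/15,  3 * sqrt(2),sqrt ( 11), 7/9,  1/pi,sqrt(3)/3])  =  [-24*sqrt( 5)/5, sqrt( 15)/15, sqrt( 14 )/14,1/pi, sqrt( 3)/3, 7/9,sqrt( 6 ),sqrt( 11), 3 * sqrt( 2 ),79 ]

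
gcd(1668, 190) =2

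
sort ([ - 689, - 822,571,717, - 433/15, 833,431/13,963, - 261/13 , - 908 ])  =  [ - 908, - 822,  -  689, - 433/15, - 261/13,431/13, 571,  717,833, 963]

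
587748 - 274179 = 313569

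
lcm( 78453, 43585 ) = 392265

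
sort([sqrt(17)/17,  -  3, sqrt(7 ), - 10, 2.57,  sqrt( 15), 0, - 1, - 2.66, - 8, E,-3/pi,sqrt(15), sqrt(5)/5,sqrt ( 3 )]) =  [-10, -8,-3,-2.66, - 1,  -  3/pi,  0, sqrt( 17) /17,sqrt(5 )/5,sqrt(3 ), 2.57,sqrt( 7 ), E,  sqrt( 15 ), sqrt( 15)]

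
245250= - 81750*(- 3)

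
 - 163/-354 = 163/354  =  0.46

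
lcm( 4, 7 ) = 28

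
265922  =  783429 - 517507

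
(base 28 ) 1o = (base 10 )52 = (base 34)1i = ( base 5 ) 202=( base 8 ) 64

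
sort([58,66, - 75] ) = [ - 75,58,66]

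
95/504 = 95/504 =0.19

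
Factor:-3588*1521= -5457348 = - 2^2*3^3* 13^3*23^1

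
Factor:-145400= - 2^3*5^2  *727^1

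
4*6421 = 25684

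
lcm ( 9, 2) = 18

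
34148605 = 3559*9595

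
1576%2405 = 1576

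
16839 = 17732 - 893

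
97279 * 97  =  9436063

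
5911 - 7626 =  - 1715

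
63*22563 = 1421469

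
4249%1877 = 495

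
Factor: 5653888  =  2^7 * 44171^1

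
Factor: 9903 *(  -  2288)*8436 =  - 2^6*3^2 *11^1*13^1*19^1*37^1 * 3301^1= - 191143427904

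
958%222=70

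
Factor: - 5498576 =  - 2^4*343661^1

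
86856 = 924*94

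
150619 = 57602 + 93017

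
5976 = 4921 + 1055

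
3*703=2109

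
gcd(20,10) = 10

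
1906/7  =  272 + 2/7 = 272.29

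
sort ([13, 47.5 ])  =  [13,47.5 ] 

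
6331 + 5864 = 12195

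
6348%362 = 194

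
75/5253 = 25/1751 = 0.01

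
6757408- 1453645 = 5303763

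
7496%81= 44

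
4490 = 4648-158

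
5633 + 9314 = 14947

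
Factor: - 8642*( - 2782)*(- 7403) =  - 2^2*11^1* 13^1*29^1*107^1*149^1*673^1 = - 177983251732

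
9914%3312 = 3290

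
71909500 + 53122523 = 125032023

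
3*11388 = 34164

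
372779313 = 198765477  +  174013836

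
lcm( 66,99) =198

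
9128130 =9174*995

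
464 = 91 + 373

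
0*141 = 0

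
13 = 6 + 7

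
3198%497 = 216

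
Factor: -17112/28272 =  - 23/38 = - 2^( - 1)*19^( - 1 )*23^1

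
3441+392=3833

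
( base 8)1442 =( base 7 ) 2224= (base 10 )802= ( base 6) 3414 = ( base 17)2d3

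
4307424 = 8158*528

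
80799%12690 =4659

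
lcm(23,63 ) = 1449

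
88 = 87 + 1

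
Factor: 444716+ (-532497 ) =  - 87781 = - 41^1*2141^1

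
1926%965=961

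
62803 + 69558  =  132361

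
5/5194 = 5/5194 = 0.00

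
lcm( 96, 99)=3168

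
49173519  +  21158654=70332173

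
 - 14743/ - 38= 387 + 37/38 = 387.97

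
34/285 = 34/285  =  0.12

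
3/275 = 3/275 = 0.01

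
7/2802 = 7/2802 = 0.00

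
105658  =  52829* 2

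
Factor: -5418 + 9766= 4348= 2^2*1087^1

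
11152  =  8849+2303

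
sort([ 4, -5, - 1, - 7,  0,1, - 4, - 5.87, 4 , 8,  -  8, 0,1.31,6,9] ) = [ - 8, - 7, - 5.87, - 5, - 4, - 1,0,0, 1,  1.31 , 4, 4,6, 8, 9 ]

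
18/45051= 6/15017= 0.00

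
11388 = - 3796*(-3)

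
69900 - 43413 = 26487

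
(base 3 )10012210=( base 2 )100100100111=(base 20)5H3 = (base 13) 10B3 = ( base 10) 2343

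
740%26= 12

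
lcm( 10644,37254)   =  74508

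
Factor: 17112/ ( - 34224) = - 2^(- 1)=- 1/2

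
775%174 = 79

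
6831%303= 165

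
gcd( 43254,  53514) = 54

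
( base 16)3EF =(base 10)1007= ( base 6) 4355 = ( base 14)51d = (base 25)1F7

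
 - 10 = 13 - 23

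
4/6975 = 4/6975 = 0.00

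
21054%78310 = 21054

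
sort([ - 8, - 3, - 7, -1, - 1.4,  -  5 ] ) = [ - 8,  -  7, - 5, - 3, - 1.4, - 1 ]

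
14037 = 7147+6890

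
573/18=31 + 5/6 = 31.83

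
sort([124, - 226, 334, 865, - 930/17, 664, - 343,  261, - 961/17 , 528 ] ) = [ - 343, - 226,-961/17 , - 930/17 , 124,  261,334, 528, 664 , 865 ] 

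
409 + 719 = 1128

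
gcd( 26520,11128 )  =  104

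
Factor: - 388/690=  -194/345 = - 2^1*3^ ( - 1) * 5^ (-1 )*23^( - 1)*97^1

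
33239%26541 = 6698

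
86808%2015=163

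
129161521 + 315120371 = 444281892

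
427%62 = 55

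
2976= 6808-3832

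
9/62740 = 9/62740 = 0.00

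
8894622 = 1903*4674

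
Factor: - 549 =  - 3^2*61^1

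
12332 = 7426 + 4906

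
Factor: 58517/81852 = 163/228 = 2^( - 2)*3^( - 1 )*19^(-1)*163^1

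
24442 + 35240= 59682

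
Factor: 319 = 11^1*29^1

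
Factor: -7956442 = -2^1*13^1*17^1*47^1 * 383^1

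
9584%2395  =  4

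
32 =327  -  295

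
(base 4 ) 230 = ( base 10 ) 44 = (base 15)2E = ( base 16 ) 2c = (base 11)40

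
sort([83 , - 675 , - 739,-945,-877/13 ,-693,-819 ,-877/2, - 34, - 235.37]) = [ - 945,-819,- 739,-693, - 675, - 877/2, - 235.37,-877/13,-34 , 83]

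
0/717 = 0 = 0.00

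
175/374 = 175/374 = 0.47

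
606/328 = 1 + 139/164 = 1.85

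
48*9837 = 472176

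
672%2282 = 672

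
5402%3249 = 2153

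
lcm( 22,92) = 1012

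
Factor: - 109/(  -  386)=2^(- 1 )*109^1*193^( - 1 ) 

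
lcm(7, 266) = 266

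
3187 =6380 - 3193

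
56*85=4760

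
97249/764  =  127 + 221/764 = 127.29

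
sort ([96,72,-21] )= [ - 21, 72,96] 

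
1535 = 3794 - 2259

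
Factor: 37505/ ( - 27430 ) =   -  2^( - 1 )*211^( - 1 ) * 577^1 = -  577/422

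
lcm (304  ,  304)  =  304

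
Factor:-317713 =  - 11^1*17^1*1699^1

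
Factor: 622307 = 7^1*19^1*4679^1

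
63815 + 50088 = 113903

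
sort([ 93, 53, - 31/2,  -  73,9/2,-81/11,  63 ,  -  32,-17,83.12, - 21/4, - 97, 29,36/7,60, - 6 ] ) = [ - 97,-73, -32, - 17, -31/2, - 81/11, - 6,  -  21/4, 9/2,36/7,29,53, 60,63,83.12, 93]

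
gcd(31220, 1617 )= 7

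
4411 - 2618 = 1793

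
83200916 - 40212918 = 42987998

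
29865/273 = 109 + 36/91 = 109.40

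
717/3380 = 717/3380 = 0.21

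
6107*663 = 4048941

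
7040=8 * 880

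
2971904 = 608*4888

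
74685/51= 24895/17 = 1464.41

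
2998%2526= 472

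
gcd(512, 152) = 8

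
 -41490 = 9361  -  50851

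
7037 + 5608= 12645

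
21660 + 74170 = 95830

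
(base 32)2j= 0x53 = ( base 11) 76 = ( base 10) 83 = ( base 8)123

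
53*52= 2756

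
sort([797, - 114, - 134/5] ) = [ - 114, - 134/5, 797 ] 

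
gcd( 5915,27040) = 845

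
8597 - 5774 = 2823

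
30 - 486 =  - 456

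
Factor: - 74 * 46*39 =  - 2^2*3^1*13^1*23^1 * 37^1 = - 132756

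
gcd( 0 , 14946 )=14946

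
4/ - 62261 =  - 4/62261 = - 0.00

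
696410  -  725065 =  - 28655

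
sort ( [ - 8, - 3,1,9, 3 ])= [- 8, - 3, 1, 3,9 ] 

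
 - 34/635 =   -  34/635 = - 0.05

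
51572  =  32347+19225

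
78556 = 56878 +21678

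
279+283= 562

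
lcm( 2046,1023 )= 2046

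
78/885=26/295  =  0.09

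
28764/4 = 7191 = 7191.00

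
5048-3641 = 1407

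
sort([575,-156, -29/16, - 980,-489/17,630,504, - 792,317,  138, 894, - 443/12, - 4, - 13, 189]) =[ - 980,-792, - 156,- 443/12, - 489/17, - 13,  -  4, - 29/16 , 138,189,317, 504,575, 630, 894] 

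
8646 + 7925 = 16571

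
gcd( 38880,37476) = 108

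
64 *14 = 896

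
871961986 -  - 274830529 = 1146792515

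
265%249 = 16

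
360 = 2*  180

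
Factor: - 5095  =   - 5^1*1019^1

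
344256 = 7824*44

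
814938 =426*1913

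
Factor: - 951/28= -2^(-2 ) * 3^1*7^(  -  1)*317^1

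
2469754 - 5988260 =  - 3518506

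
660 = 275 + 385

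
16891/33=511  +  28/33= 511.85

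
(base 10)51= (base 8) 63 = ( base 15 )36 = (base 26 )1p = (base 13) 3C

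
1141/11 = 1141/11 = 103.73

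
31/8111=31/8111= 0.00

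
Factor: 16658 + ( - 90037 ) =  - 73379^1 =- 73379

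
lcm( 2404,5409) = 21636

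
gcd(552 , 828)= 276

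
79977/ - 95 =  - 79977/95 = -  841.86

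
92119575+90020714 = 182140289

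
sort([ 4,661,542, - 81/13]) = [ - 81/13  ,  4,542,661] 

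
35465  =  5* 7093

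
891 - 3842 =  - 2951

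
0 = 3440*0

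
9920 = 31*320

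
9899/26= 380 + 19/26= 380.73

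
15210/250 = 60 + 21/25=60.84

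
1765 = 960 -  - 805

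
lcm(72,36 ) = 72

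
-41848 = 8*( - 5231)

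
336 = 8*42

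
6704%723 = 197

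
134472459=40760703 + 93711756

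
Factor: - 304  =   - 2^4*19^1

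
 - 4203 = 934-5137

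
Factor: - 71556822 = -2^1*3^2*3975379^1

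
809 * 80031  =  64745079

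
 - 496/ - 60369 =496/60369 = 0.01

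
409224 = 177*2312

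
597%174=75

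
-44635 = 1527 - 46162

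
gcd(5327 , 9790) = 1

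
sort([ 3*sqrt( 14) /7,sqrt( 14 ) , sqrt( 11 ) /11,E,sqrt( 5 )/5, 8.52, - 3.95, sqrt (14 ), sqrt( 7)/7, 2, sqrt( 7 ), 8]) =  [-3.95,sqrt ( 11 ) /11, sqrt ( 7)/7, sqrt( 5 ) /5,  3 *sqrt( 14 )/7,2, sqrt( 7 ),E,sqrt( 14), sqrt(14), 8, 8.52 ] 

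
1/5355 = 1/5355 = 0.00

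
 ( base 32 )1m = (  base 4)312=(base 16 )36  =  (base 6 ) 130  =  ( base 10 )54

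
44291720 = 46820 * 946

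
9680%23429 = 9680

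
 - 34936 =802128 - 837064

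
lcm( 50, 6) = 150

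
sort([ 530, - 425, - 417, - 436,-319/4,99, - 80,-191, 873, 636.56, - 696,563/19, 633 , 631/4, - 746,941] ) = [ - 746 , - 696, - 436, - 425, - 417,-191,-80 ,- 319/4,563/19,99, 631/4,530, 633,  636.56,  873,  941] 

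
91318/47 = 91318/47 = 1942.94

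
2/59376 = 1/29688= 0.00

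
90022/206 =437= 437.00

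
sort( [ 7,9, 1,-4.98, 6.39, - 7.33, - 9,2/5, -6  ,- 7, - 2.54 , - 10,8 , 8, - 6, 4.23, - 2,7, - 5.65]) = [ - 10,-9, -7.33, - 7,-6,-6, -5.65, - 4.98, - 2.54, - 2,2/5,1, 4.23,6.39,7, 7,8,8, 9]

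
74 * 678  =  50172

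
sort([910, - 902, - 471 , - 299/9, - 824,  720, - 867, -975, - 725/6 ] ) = [ - 975, - 902, - 867,-824,-471,-725/6,-299/9,  720, 910 ] 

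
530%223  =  84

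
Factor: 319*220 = 70180 = 2^2*5^1*11^2*29^1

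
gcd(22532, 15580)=4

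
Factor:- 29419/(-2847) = 3^( - 1 )*31^1 = 31/3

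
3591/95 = 189/5 = 37.80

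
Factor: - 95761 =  - 17^1*43^1*131^1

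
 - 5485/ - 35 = 156 +5/7 = 156.71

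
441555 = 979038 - 537483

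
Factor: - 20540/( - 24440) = 2^( - 1) * 47^( - 1)*79^1 = 79/94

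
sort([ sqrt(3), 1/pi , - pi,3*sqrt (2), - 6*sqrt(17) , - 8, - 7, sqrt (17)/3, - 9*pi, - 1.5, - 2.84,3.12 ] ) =[ - 9*pi, - 6 *sqrt ( 17 ), - 8, - 7 ,-pi,-2.84,- 1.5 , 1/pi, sqrt ( 17)/3, sqrt( 3), 3.12, 3*sqrt(2 )]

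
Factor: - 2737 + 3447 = 710 = 2^1*5^1*71^1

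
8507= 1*8507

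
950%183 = 35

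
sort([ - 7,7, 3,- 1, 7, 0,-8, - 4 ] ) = [ - 8 , - 7, - 4, - 1,  0, 3, 7,7 ]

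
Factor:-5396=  - 2^2*19^1*71^1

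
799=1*799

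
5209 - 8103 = -2894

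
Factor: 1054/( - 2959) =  - 2^1*11^(-1 )*17^1*31^1*269^ ( - 1)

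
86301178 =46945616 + 39355562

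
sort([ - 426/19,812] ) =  [ - 426/19,812 ] 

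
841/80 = 10 + 41/80 =10.51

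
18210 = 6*3035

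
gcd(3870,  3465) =45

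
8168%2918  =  2332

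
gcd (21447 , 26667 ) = 9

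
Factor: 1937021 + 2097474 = 4034495=5^1 * 31^1*26029^1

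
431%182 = 67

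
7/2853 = 7/2853= 0.00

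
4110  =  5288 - 1178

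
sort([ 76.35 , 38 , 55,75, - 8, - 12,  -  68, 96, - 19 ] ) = [  -  68, - 19, - 12, - 8,  38,55,75, 76.35,96 ]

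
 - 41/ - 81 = 41/81  =  0.51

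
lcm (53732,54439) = 4137364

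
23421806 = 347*67498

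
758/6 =379/3= 126.33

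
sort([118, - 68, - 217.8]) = [ - 217.8, - 68,118]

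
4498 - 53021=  - 48523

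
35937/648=55 + 11/24 = 55.46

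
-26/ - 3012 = 13/1506 = 0.01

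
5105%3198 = 1907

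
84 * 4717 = 396228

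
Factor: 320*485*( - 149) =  - 2^6*5^2 * 97^1 * 149^1 = -23124800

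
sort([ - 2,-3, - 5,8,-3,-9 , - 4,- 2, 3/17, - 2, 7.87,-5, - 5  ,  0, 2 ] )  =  [ -9,  -  5, - 5, -5,  -  4, -3  ,- 3,-2, - 2, - 2, 0,3/17,2,7.87,8] 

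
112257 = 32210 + 80047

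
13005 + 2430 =15435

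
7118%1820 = 1658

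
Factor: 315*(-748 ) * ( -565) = 2^2*3^2 * 5^2*7^1*11^1 * 17^1*113^1 = 133125300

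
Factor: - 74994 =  - 2^1 *3^1 * 29^1* 431^1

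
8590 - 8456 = 134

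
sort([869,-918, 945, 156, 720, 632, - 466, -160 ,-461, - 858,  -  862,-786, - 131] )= [ - 918, - 862, - 858,  -  786, - 466 , - 461, - 160,  -  131,156, 632, 720,869 , 945]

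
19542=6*3257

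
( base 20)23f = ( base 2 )1101101011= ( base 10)875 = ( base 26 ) 17h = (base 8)1553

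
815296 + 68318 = 883614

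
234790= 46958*5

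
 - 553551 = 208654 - 762205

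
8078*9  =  72702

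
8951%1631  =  796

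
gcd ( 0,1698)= 1698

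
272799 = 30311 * 9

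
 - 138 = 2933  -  3071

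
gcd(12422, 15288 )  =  2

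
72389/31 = 2335 + 4/31 = 2335.13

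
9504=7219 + 2285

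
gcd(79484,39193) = 1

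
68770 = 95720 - 26950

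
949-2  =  947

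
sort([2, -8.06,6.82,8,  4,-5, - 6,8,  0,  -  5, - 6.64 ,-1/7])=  [-8.06, - 6.64,-6,- 5,-5, - 1/7,  0,2,4,6.82,8 , 8]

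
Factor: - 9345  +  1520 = -7825 =-5^2*313^1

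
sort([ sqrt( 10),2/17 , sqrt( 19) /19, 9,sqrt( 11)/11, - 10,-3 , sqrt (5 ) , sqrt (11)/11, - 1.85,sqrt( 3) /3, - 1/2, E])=[ - 10, - 3, - 1.85,-1/2,2/17,sqrt(19 ) /19,sqrt(11) /11, sqrt( 11 )/11,  sqrt(3 )/3,sqrt(5 ),E,sqrt( 10), 9]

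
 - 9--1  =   - 8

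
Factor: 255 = 3^1*5^1 * 17^1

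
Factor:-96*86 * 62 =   -  511872 = - 2^7  *  3^1*31^1 * 43^1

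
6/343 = 6/343 = 0.02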